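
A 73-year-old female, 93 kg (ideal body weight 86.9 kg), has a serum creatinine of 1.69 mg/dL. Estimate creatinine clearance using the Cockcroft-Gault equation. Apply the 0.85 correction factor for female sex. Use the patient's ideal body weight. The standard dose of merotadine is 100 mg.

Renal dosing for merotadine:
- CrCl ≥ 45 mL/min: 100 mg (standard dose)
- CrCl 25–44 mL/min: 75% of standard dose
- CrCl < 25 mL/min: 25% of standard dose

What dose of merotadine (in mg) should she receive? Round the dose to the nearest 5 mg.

75 mg

CrCl = (140 − 73) × 86.9 / (72 × 1.69) × 0.85 = 5822.3 / 121.68 × 0.85 ≈ 40.7 mL/min
CrCl ≈ 41 mL/min → bracket 25–44 mL/min.
75% of 100 mg = 75 mg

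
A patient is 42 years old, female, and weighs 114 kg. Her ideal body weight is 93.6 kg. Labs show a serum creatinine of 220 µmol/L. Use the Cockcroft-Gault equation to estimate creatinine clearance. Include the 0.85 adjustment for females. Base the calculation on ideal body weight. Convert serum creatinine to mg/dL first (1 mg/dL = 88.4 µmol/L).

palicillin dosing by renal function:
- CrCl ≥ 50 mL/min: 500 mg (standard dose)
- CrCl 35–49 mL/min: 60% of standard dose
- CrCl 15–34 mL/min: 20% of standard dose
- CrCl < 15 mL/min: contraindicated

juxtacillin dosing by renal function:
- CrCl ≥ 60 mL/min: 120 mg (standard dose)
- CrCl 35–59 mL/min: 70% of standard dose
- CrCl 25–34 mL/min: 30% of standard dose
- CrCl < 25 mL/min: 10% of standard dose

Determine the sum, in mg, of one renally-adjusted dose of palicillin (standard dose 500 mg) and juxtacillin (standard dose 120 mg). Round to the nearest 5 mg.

385 mg

SCr = 220 / 88.4 = 2.489 mg/dL
CrCl = (140 − 42) × 93.6 / (72 × 2.489) × 0.85 = 9172.8 / 179.21 × 0.85 ≈ 43.5 mL/min
CrCl ≈ 44 mL/min.
palicillin: 35–49 mL/min → 60% of 500 mg = 300 mg.
juxtacillin: 35–59 mL/min → 70% of 120 mg = 84 mg.
Total = 300 + 84 = 384 mg.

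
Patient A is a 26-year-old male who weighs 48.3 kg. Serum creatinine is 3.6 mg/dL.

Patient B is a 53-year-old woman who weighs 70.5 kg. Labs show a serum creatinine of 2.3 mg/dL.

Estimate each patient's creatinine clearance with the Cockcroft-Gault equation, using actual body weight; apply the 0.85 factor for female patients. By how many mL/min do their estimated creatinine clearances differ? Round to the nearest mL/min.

Patient A: CrCl = (140 − 26) × 48.3 / (72 × 3.6) = 5506.2 / 259.20 ≈ 21.2 mL/min
Patient B: CrCl = (140 − 53) × 70.5 / (72 × 2.3) × 0.85 = 6133.5 / 165.60 × 0.85 ≈ 31.5 mL/min
|21.2 − 31.5| = 10.3 mL/min

10 mL/min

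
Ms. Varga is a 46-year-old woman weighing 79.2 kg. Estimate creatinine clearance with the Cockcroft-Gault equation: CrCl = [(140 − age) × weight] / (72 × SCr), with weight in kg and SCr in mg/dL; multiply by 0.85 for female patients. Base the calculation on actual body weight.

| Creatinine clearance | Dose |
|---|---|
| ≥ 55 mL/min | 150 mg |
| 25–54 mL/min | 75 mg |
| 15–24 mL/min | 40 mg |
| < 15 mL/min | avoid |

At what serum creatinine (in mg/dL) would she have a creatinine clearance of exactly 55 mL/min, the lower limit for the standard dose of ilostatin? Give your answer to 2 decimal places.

Standard dose requires CrCl ≥ 55 mL/min.
Set (140 − 46) × 79.2 × 0.85 / (72 × SCr) = 55
SCr = (140 − 46) × 79.2 × 0.85 / (72 × 55) = 1.598 mg/dL

1.60 mg/dL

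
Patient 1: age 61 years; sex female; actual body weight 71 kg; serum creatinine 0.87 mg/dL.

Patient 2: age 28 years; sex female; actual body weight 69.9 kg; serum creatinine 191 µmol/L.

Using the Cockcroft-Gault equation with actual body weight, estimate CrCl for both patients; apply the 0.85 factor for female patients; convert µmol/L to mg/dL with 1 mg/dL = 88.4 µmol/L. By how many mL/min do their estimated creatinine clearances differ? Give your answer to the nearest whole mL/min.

Patient 1: CrCl = (140 − 61) × 71 / (72 × 0.87) × 0.85 = 5609.0 / 62.64 × 0.85 ≈ 76.1 mL/min
Patient 2: SCr = 191 / 88.4 = 2.161 mg/dL
Patient 2: CrCl = (140 − 28) × 69.9 / (72 × 2.161) × 0.85 = 7828.8 / 155.59 × 0.85 ≈ 42.8 mL/min
|76.1 − 42.8| = 33.3 mL/min

33 mL/min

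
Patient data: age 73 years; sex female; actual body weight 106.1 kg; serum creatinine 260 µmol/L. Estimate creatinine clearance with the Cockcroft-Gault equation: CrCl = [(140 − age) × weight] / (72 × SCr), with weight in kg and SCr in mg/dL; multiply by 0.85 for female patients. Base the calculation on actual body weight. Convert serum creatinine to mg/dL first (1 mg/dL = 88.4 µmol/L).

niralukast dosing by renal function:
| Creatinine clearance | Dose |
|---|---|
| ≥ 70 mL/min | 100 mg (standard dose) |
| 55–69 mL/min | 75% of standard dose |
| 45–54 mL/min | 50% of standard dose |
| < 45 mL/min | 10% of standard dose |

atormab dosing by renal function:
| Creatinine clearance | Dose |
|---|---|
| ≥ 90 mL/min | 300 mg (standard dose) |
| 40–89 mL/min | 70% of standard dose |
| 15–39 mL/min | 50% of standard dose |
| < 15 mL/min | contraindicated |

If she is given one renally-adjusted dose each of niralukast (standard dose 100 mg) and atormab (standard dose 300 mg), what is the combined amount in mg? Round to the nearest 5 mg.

SCr = 260 / 88.4 = 2.941 mg/dL
CrCl = (140 − 73) × 106.1 / (72 × 2.941) × 0.85 = 7108.7 / 211.75 × 0.85 ≈ 28.5 mL/min
CrCl ≈ 29 mL/min.
niralukast: < 45 mL/min → 10% of 100 mg = 10 mg.
atormab: 15–39 mL/min → 50% of 300 mg = 150 mg.
Total = 10 + 150 = 160 mg.

160 mg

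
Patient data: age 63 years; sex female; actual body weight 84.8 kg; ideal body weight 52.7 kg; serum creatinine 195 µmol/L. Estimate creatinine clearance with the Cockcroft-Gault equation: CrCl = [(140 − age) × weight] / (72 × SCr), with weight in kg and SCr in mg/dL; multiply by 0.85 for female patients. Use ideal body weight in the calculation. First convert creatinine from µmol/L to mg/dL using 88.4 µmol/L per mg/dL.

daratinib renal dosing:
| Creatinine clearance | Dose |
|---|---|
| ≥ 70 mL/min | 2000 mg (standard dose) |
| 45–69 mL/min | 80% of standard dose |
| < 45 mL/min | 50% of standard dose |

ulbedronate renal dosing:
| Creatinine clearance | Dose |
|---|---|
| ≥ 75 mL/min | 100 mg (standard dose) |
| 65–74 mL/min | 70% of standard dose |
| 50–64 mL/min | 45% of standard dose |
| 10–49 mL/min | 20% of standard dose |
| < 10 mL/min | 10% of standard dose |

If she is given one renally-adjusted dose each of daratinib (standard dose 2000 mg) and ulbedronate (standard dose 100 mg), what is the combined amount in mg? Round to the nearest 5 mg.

1020 mg

SCr = 195 / 88.4 = 2.206 mg/dL
CrCl = (140 − 63) × 52.7 / (72 × 2.206) × 0.85 = 4057.9 / 158.83 × 0.85 ≈ 21.7 mL/min
CrCl ≈ 22 mL/min.
daratinib: < 45 mL/min → 50% of 2000 mg = 1000 mg.
ulbedronate: 10–49 mL/min → 20% of 100 mg = 20 mg.
Total = 1000 + 20 = 1020 mg.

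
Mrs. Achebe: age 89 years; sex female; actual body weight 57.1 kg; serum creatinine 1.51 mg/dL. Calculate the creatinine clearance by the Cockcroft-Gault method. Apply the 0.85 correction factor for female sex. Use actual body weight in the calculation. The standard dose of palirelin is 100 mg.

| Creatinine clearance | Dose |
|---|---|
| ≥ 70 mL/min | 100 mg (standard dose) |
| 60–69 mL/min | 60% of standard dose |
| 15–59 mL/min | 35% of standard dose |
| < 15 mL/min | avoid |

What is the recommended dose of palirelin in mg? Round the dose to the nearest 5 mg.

CrCl = (140 − 89) × 57.1 / (72 × 1.51) × 0.85 = 2912.1 / 108.72 × 0.85 ≈ 22.8 mL/min
CrCl ≈ 23 mL/min → bracket 15–59 mL/min.
35% of 100 mg = 35 mg

35 mg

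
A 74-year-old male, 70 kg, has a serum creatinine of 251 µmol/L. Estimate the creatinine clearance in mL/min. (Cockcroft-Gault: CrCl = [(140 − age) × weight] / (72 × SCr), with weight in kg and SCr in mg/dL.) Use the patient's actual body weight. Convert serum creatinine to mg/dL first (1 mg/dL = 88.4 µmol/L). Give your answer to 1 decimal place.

22.6 mL/min

SCr = 251 / 88.4 = 2.839 mg/dL
CrCl = (140 − 74) × 70 / (72 × 2.839) = 4620.0 / 204.41 ≈ 22.6 mL/min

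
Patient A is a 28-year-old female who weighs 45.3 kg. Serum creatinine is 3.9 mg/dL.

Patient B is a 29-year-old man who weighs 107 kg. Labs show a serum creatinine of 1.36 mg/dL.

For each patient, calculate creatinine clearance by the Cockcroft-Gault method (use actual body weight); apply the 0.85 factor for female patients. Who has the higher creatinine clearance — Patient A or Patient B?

Patient B

Patient A: CrCl = (140 − 28) × 45.3 / (72 × 3.9) × 0.85 = 5073.6 / 280.80 × 0.85 ≈ 15.4 mL/min
Patient B: CrCl = (140 − 29) × 107 / (72 × 1.36) = 11877.0 / 97.92 ≈ 121.3 mL/min
15.4 vs 121.3 mL/min → Patient B is higher.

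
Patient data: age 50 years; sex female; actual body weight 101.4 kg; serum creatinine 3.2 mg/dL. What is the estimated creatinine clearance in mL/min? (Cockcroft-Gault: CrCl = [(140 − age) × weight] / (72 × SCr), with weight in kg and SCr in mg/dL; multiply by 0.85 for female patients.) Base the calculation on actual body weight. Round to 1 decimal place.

33.7 mL/min

CrCl = (140 − 50) × 101.4 / (72 × 3.2) × 0.85 = 9126.0 / 230.40 × 0.85 ≈ 33.7 mL/min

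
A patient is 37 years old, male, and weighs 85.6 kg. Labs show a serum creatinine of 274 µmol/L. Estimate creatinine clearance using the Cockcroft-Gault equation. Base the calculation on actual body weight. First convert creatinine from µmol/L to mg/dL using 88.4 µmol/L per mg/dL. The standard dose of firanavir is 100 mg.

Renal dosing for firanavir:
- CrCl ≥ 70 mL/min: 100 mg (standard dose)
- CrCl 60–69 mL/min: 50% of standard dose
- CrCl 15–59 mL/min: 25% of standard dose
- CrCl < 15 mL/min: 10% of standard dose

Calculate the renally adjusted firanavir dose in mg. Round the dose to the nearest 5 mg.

SCr = 274 / 88.4 = 3.1 mg/dL
CrCl = (140 − 37) × 85.6 / (72 × 3.1) = 8816.8 / 223.20 ≈ 39.5 mL/min
CrCl ≈ 40 mL/min → bracket 15–59 mL/min.
25% of 100 mg = 25 mg

25 mg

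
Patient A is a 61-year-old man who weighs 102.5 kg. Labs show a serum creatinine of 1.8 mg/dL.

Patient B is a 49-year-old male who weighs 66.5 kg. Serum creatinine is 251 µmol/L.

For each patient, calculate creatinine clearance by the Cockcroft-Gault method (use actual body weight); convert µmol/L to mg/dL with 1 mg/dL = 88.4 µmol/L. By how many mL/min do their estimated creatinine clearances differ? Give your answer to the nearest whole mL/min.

Patient A: CrCl = (140 − 61) × 102.5 / (72 × 1.8) = 8097.5 / 129.60 ≈ 62.5 mL/min
Patient B: SCr = 251 / 88.4 = 2.839 mg/dL
Patient B: CrCl = (140 − 49) × 66.5 / (72 × 2.839) = 6051.5 / 204.41 ≈ 29.6 mL/min
|62.5 − 29.6| = 32.9 mL/min

33 mL/min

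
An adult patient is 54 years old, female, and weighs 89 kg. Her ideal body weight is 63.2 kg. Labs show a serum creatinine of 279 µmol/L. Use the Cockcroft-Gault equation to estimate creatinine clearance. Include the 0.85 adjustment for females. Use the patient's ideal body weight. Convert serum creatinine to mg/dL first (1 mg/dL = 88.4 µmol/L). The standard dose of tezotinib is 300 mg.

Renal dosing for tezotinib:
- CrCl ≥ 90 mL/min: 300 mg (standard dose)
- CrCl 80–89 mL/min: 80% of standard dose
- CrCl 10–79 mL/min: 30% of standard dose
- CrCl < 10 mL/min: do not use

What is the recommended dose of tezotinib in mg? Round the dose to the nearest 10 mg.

90 mg

SCr = 279 / 88.4 = 3.156 mg/dL
CrCl = (140 − 54) × 63.2 / (72 × 3.156) × 0.85 = 5435.2 / 227.23 × 0.85 ≈ 20.3 mL/min
CrCl ≈ 20 mL/min → bracket 10–79 mL/min.
30% of 300 mg = 90 mg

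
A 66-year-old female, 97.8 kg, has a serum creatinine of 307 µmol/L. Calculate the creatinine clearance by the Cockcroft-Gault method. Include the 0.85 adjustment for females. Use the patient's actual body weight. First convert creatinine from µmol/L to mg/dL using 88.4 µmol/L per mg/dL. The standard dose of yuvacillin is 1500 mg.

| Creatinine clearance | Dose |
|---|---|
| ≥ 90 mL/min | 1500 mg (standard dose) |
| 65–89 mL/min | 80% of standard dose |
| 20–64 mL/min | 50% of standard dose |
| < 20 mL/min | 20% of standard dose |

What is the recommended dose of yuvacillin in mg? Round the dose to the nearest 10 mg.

750 mg

SCr = 307 / 88.4 = 3.473 mg/dL
CrCl = (140 − 66) × 97.8 / (72 × 3.473) × 0.85 = 7237.2 / 250.06 × 0.85 ≈ 24.6 mL/min
CrCl ≈ 25 mL/min → bracket 20–64 mL/min.
50% of 1500 mg = 750 mg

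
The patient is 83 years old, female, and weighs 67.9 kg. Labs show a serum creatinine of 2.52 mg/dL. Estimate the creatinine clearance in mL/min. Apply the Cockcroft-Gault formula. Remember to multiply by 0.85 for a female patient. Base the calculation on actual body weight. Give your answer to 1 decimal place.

CrCl = (140 − 83) × 67.9 / (72 × 2.52) × 0.85 = 3870.3 / 181.44 × 0.85 ≈ 18.1 mL/min

18.1 mL/min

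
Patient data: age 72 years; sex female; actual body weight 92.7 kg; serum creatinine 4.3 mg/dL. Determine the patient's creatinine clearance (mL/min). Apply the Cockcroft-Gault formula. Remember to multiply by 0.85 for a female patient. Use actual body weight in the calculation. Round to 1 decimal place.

CrCl = (140 − 72) × 92.7 / (72 × 4.3) × 0.85 = 6303.6 / 309.60 × 0.85 ≈ 17.3 mL/min

17.3 mL/min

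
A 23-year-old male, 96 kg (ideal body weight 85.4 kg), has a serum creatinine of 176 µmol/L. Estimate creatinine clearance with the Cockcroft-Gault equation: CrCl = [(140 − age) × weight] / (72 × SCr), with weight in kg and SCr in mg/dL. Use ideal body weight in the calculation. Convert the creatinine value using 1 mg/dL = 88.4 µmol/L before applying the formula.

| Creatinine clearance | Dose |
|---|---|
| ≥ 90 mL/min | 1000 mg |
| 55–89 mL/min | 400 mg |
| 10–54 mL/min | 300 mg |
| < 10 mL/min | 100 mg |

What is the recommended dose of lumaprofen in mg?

SCr = 176 / 88.4 = 1.991 mg/dL
CrCl = (140 − 23) × 85.4 / (72 × 1.991) = 9991.8 / 143.35 ≈ 69.7 mL/min
CrCl ≈ 70 mL/min → bracket 55–89 mL/min.
Dose for this bracket: 400 mg.

400 mg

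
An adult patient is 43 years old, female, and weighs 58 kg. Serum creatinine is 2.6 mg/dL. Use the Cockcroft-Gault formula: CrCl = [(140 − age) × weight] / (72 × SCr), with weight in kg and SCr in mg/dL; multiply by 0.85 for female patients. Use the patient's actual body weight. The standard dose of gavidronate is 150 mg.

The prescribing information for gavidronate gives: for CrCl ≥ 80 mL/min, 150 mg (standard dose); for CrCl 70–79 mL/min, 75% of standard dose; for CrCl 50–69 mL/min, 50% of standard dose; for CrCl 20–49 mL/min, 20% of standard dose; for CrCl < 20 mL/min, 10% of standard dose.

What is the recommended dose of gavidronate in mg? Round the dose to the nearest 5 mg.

CrCl = (140 − 43) × 58 / (72 × 2.6) × 0.85 = 5626.0 / 187.20 × 0.85 ≈ 25.5 mL/min
CrCl ≈ 26 mL/min → bracket 20–49 mL/min.
20% of 150 mg = 30 mg

30 mg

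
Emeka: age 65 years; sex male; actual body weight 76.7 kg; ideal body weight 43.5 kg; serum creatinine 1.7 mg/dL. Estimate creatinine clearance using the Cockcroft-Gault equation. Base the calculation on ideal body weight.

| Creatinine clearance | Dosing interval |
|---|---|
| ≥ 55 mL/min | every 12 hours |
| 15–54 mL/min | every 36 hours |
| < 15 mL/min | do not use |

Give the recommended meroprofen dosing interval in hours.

every 36 hours

CrCl = (140 − 65) × 43.5 / (72 × 1.7) = 3262.5 / 122.40 ≈ 26.7 mL/min
CrCl ≈ 27 mL/min → bracket 15–54 mL/min → every 36 hours.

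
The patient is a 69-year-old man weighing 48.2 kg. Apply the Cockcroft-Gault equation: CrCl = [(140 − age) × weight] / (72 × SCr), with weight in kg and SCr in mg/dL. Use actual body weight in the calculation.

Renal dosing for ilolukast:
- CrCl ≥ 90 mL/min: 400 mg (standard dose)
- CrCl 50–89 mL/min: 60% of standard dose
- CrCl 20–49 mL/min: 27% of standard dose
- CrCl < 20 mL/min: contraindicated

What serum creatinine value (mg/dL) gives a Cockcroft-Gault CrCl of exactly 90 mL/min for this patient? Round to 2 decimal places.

0.53 mg/dL

Standard dose requires CrCl ≥ 90 mL/min.
Set (140 − 69) × 48.2 / (72 × SCr) = 90
SCr = (140 − 69) × 48.2 / (72 × 90) = 0.528 mg/dL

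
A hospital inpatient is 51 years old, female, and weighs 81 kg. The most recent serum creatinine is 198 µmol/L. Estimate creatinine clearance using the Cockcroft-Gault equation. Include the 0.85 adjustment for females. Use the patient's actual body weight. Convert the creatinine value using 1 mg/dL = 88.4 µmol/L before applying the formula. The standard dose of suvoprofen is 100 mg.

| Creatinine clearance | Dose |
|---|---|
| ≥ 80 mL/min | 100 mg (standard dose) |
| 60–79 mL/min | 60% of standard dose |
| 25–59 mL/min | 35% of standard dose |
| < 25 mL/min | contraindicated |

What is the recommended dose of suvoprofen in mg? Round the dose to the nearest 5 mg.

35 mg

SCr = 198 / 88.4 = 2.24 mg/dL
CrCl = (140 − 51) × 81 / (72 × 2.24) × 0.85 = 7209.0 / 161.28 × 0.85 ≈ 38.0 mL/min
CrCl ≈ 38 mL/min → bracket 25–59 mL/min.
35% of 100 mg = 35 mg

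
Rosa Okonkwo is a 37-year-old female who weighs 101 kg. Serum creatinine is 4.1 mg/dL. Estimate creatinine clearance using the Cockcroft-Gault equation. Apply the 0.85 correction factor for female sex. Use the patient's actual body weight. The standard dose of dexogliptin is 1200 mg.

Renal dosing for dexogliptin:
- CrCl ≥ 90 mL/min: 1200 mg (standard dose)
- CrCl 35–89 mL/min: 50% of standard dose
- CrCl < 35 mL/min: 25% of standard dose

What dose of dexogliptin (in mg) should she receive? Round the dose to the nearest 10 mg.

CrCl = (140 − 37) × 101 / (72 × 4.1) × 0.85 = 10403.0 / 295.20 × 0.85 ≈ 30.0 mL/min
CrCl ≈ 30 mL/min → bracket < 35 mL/min.
25% of 1200 mg = 300 mg

300 mg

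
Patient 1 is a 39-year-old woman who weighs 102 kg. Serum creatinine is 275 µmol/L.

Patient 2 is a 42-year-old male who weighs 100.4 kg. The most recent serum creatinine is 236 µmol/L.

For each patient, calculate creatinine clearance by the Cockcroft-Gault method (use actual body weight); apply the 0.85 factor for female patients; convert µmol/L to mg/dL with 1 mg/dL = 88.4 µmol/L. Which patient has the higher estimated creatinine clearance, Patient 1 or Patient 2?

Patient 1: SCr = 275 / 88.4 = 3.111 mg/dL
Patient 1: CrCl = (140 − 39) × 102 / (72 × 3.111) × 0.85 = 10302.0 / 223.99 × 0.85 ≈ 39.1 mL/min
Patient 2: SCr = 236 / 88.4 = 2.67 mg/dL
Patient 2: CrCl = (140 − 42) × 100.4 / (72 × 2.67) = 9839.2 / 192.24 ≈ 51.2 mL/min
39.1 vs 51.2 mL/min → Patient 2 is higher.

Patient 2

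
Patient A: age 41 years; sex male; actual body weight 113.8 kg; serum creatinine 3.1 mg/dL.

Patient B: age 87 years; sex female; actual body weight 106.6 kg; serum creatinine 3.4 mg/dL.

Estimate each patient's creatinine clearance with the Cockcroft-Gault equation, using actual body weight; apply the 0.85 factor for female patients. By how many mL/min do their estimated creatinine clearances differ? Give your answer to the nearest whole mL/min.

31 mL/min

Patient A: CrCl = (140 − 41) × 113.8 / (72 × 3.1) = 11266.2 / 223.20 ≈ 50.5 mL/min
Patient B: CrCl = (140 − 87) × 106.6 / (72 × 3.4) × 0.85 = 5649.8 / 244.80 × 0.85 ≈ 19.6 mL/min
|50.5 − 19.6| = 30.9 mL/min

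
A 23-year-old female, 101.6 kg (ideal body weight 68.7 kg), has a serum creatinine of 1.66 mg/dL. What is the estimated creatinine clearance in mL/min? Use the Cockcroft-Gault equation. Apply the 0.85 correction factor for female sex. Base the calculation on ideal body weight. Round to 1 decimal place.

57.2 mL/min

CrCl = (140 − 23) × 68.7 / (72 × 1.66) × 0.85 = 8037.9 / 119.52 × 0.85 ≈ 57.2 mL/min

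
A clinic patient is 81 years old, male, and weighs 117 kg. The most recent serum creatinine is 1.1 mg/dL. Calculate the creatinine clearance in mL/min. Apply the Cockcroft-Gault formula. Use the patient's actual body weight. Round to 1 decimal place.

87.2 mL/min

CrCl = (140 − 81) × 117 / (72 × 1.1) = 6903.0 / 79.20 ≈ 87.2 mL/min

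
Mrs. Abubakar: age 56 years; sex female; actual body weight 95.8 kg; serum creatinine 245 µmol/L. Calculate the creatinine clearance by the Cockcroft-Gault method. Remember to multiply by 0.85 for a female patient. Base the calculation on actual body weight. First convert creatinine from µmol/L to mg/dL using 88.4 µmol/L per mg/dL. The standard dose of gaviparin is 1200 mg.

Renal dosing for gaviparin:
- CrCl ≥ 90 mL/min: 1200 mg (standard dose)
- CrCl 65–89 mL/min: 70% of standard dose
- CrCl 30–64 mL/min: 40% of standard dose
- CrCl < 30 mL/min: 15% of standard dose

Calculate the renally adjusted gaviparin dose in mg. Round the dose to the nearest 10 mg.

SCr = 245 / 88.4 = 2.771 mg/dL
CrCl = (140 − 56) × 95.8 / (72 × 2.771) × 0.85 = 8047.2 / 199.51 × 0.85 ≈ 34.3 mL/min
CrCl ≈ 34 mL/min → bracket 30–64 mL/min.
40% of 1200 mg = 480 mg

480 mg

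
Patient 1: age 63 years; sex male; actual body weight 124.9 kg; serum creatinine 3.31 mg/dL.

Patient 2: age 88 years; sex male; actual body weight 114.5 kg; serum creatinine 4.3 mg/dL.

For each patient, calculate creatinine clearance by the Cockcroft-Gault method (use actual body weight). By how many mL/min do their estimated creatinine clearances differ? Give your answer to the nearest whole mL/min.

Patient 1: CrCl = (140 − 63) × 124.9 / (72 × 3.31) = 9617.3 / 238.32 ≈ 40.4 mL/min
Patient 2: CrCl = (140 − 88) × 114.5 / (72 × 4.3) = 5954.0 / 309.60 ≈ 19.2 mL/min
|40.4 − 19.2| = 21.2 mL/min

21 mL/min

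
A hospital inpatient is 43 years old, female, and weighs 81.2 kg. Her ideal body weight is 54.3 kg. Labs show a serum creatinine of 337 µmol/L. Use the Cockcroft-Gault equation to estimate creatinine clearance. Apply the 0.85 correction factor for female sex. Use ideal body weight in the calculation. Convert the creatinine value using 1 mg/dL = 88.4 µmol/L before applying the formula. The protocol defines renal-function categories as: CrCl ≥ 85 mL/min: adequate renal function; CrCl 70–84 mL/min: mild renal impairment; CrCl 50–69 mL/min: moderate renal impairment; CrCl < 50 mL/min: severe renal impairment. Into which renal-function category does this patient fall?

severe renal impairment

SCr = 337 / 88.4 = 3.812 mg/dL
CrCl = (140 − 43) × 54.3 / (72 × 3.812) × 0.85 = 5267.1 / 274.46 × 0.85 ≈ 16.3 mL/min
16 mL/min falls in the 'severe renal impairment' range.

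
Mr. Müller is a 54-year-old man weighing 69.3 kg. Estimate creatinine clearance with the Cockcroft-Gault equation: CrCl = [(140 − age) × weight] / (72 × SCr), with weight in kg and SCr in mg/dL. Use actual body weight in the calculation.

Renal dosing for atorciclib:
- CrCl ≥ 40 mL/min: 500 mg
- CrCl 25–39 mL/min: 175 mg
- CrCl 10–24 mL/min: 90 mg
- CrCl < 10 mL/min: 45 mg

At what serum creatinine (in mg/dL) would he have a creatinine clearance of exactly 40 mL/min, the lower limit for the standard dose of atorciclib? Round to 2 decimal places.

2.07 mg/dL

Standard dose requires CrCl ≥ 40 mL/min.
Set (140 − 54) × 69.3 / (72 × SCr) = 40
SCr = (140 − 54) × 69.3 / (72 × 40) = 2.069 mg/dL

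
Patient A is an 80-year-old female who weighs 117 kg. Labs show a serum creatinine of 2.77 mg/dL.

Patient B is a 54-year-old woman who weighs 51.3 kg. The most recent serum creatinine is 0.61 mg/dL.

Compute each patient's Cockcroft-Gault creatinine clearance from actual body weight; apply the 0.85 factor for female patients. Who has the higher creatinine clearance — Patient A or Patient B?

Patient B

Patient A: CrCl = (140 − 80) × 117 / (72 × 2.77) × 0.85 = 7020.0 / 199.44 × 0.85 ≈ 29.9 mL/min
Patient B: CrCl = (140 − 54) × 51.3 / (72 × 0.61) × 0.85 = 4411.8 / 43.92 × 0.85 ≈ 85.4 mL/min
29.9 vs 85.4 mL/min → Patient B is higher.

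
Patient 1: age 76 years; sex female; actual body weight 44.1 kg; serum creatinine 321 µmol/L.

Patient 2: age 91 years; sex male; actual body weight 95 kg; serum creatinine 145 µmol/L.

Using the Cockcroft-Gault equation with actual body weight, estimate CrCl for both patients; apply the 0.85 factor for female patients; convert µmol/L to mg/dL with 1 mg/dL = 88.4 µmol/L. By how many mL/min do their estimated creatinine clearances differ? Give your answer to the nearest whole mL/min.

Patient 1: SCr = 321 / 88.4 = 3.631 mg/dL
Patient 1: CrCl = (140 − 76) × 44.1 / (72 × 3.631) × 0.85 = 2822.4 / 261.43 × 0.85 ≈ 9.2 mL/min
Patient 2: SCr = 145 / 88.4 = 1.64 mg/dL
Patient 2: CrCl = (140 − 91) × 95 / (72 × 1.64) = 4655.0 / 118.08 ≈ 39.4 mL/min
|9.2 − 39.4| = 30.2 mL/min

30 mL/min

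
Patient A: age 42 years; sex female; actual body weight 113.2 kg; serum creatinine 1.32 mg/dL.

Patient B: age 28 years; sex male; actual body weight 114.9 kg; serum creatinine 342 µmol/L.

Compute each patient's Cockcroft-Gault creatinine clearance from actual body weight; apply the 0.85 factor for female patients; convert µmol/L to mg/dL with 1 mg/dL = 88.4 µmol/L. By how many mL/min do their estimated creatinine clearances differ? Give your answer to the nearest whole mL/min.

Patient A: CrCl = (140 − 42) × 113.2 / (72 × 1.32) × 0.85 = 11093.6 / 95.04 × 0.85 ≈ 99.2 mL/min
Patient B: SCr = 342 / 88.4 = 3.869 mg/dL
Patient B: CrCl = (140 − 28) × 114.9 / (72 × 3.869) = 12868.8 / 278.57 ≈ 46.2 mL/min
|99.2 − 46.2| = 53.0 mL/min

53 mL/min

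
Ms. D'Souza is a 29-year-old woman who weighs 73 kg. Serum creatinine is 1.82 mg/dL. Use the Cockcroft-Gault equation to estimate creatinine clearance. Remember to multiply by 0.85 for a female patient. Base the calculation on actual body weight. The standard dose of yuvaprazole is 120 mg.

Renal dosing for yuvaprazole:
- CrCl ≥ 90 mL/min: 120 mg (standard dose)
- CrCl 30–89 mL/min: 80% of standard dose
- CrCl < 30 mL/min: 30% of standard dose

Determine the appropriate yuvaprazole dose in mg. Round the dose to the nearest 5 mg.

CrCl = (140 − 29) × 73 / (72 × 1.82) × 0.85 = 8103.0 / 131.04 × 0.85 ≈ 52.6 mL/min
CrCl ≈ 53 mL/min → bracket 30–89 mL/min.
80% of 120 mg = 96 mg → 95 mg

95 mg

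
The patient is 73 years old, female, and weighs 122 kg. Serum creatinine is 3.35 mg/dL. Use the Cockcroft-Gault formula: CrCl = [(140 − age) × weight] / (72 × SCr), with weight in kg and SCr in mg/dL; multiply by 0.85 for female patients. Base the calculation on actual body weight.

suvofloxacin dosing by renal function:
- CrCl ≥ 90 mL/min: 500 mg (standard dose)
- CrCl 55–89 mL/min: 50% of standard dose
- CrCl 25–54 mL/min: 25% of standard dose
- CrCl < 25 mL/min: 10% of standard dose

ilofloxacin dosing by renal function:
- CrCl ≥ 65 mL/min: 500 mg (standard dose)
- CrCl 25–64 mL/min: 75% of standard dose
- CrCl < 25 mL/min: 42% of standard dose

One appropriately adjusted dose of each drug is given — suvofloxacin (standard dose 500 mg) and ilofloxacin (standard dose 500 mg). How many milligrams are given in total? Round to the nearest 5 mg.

500 mg

CrCl = (140 − 73) × 122 / (72 × 3.35) × 0.85 = 8174.0 / 241.20 × 0.85 ≈ 28.8 mL/min
CrCl ≈ 29 mL/min.
suvofloxacin: 25–54 mL/min → 25% of 500 mg = 125 mg.
ilofloxacin: 25–64 mL/min → 75% of 500 mg = 375 mg.
Total = 125 + 375 = 500 mg.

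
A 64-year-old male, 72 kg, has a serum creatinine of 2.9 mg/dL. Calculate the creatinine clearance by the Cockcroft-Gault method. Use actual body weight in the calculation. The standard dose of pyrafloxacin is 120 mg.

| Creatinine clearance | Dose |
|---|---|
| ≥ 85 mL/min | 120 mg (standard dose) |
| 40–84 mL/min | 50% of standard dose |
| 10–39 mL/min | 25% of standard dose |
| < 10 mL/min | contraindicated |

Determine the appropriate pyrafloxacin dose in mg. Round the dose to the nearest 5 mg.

CrCl = (140 − 64) × 72 / (72 × 2.9) = 5472.0 / 208.80 ≈ 26.2 mL/min
CrCl ≈ 26 mL/min → bracket 10–39 mL/min.
25% of 120 mg = 30 mg

30 mg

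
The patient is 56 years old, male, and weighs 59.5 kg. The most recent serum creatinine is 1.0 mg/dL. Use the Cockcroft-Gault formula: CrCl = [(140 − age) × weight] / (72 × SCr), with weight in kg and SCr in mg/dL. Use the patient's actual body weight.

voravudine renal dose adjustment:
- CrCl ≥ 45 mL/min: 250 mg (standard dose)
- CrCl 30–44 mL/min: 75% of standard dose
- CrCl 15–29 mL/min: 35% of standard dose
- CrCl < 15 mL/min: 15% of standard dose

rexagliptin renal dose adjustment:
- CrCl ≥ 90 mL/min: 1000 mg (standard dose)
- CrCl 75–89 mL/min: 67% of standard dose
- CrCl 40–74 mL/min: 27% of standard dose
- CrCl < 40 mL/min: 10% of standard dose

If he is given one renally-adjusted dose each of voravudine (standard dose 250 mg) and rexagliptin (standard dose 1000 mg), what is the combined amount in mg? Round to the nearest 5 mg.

520 mg

CrCl = (140 − 56) × 59.5 / (72 × 1) = 4998.0 / 72.00 ≈ 69.4 mL/min
CrCl ≈ 69 mL/min.
voravudine: ≥ 45 mL/min → 100% of 250 mg = 250 mg.
rexagliptin: 40–74 mL/min → 27% of 1000 mg = 270 mg.
Total = 250 + 270 = 520 mg.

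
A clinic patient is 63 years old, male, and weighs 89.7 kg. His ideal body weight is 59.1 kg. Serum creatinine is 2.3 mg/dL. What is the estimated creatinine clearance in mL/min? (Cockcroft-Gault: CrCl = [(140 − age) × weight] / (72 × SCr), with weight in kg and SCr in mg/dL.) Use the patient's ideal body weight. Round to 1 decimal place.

27.5 mL/min

CrCl = (140 − 63) × 59.1 / (72 × 2.3) = 4550.7 / 165.60 ≈ 27.5 mL/min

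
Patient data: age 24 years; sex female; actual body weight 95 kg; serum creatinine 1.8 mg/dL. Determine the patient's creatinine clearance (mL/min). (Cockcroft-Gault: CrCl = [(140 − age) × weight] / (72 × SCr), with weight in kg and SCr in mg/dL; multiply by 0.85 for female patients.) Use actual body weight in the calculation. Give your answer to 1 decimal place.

CrCl = (140 − 24) × 95 / (72 × 1.8) × 0.85 = 11020.0 / 129.60 × 0.85 ≈ 72.3 mL/min

72.3 mL/min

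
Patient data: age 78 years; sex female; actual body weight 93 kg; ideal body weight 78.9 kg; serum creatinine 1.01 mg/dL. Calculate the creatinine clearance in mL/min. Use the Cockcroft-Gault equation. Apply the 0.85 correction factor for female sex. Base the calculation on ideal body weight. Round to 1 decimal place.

CrCl = (140 − 78) × 78.9 / (72 × 1.01) × 0.85 = 4891.8 / 72.72 × 0.85 ≈ 57.2 mL/min

57.2 mL/min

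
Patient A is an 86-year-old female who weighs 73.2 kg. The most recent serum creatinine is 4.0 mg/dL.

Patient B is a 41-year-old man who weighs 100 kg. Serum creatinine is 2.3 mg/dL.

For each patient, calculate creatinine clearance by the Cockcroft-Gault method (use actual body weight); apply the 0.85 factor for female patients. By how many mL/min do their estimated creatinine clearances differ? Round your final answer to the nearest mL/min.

48 mL/min

Patient A: CrCl = (140 − 86) × 73.2 / (72 × 4) × 0.85 = 3952.8 / 288.00 × 0.85 ≈ 11.7 mL/min
Patient B: CrCl = (140 − 41) × 100 / (72 × 2.3) = 9900.0 / 165.60 ≈ 59.8 mL/min
|11.7 − 59.8| = 48.1 mL/min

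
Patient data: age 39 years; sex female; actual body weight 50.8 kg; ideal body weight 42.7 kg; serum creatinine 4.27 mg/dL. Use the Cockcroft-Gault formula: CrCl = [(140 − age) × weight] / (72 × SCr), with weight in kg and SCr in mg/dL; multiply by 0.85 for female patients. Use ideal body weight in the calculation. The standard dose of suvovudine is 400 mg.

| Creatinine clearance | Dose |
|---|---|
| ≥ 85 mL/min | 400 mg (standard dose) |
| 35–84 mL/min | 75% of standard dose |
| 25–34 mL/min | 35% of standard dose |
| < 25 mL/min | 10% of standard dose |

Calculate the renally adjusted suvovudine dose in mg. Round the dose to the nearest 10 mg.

40 mg

CrCl = (140 − 39) × 42.7 / (72 × 4.27) × 0.85 = 4312.7 / 307.44 × 0.85 ≈ 11.9 mL/min
CrCl ≈ 12 mL/min → bracket < 25 mL/min.
10% of 400 mg = 40 mg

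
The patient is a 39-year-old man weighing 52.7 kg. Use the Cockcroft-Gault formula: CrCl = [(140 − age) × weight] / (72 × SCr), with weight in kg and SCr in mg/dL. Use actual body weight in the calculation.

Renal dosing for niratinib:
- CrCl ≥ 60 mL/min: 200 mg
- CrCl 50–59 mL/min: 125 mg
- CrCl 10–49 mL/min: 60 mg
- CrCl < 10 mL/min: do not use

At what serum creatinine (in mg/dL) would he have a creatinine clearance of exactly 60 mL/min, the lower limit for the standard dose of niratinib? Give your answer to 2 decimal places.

1.23 mg/dL

Standard dose requires CrCl ≥ 60 mL/min.
Set (140 − 39) × 52.7 / (72 × SCr) = 60
SCr = (140 − 39) × 52.7 / (72 × 60) = 1.232 mg/dL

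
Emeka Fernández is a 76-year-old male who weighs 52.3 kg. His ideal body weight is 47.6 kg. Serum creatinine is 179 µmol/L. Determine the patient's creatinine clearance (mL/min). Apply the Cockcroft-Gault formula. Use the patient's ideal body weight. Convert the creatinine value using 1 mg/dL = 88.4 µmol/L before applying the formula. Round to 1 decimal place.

SCr = 179 / 88.4 = 2.025 mg/dL
CrCl = (140 − 76) × 47.6 / (72 × 2.025) = 3046.4 / 145.80 ≈ 20.9 mL/min

20.9 mL/min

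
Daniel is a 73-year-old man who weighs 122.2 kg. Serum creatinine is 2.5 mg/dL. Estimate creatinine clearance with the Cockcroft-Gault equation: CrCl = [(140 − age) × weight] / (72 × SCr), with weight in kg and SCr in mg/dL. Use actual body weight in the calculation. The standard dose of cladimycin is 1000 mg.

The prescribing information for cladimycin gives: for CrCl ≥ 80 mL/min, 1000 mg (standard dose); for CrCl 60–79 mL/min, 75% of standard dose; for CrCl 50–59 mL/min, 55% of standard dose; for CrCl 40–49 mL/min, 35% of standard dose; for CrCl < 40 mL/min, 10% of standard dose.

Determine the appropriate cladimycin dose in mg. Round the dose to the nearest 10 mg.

350 mg

CrCl = (140 − 73) × 122.2 / (72 × 2.5) = 8187.4 / 180.00 ≈ 45.5 mL/min
CrCl ≈ 45 mL/min → bracket 40–49 mL/min.
35% of 1000 mg = 350 mg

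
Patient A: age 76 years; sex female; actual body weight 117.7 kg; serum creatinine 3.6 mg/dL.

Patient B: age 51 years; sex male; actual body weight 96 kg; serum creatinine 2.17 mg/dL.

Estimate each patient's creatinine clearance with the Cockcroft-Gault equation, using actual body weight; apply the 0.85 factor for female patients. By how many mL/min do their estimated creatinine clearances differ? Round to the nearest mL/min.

30 mL/min

Patient A: CrCl = (140 − 76) × 117.7 / (72 × 3.6) × 0.85 = 7532.8 / 259.20 × 0.85 ≈ 24.7 mL/min
Patient B: CrCl = (140 − 51) × 96 / (72 × 2.17) = 8544.0 / 156.24 ≈ 54.7 mL/min
|24.7 − 54.7| = 30.0 mL/min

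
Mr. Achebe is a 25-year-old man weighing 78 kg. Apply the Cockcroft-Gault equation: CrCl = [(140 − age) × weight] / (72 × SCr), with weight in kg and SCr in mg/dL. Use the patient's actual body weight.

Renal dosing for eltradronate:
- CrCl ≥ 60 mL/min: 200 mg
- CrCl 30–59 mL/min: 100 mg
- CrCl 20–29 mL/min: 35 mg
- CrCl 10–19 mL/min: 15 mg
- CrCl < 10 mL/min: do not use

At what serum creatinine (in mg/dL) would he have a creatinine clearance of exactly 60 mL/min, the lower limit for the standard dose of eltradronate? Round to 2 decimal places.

2.08 mg/dL

Standard dose requires CrCl ≥ 60 mL/min.
Set (140 − 25) × 78 / (72 × SCr) = 60
SCr = (140 − 25) × 78 / (72 × 60) = 2.076 mg/dL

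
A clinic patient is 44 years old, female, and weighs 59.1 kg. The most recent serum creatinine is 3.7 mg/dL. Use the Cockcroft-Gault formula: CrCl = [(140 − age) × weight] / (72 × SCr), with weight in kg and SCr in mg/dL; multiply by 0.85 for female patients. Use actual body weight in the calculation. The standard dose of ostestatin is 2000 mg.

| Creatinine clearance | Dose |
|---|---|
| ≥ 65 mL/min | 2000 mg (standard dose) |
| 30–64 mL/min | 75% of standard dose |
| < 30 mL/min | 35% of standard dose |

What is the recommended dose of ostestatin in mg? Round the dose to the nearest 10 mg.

CrCl = (140 − 44) × 59.1 / (72 × 3.7) × 0.85 = 5673.6 / 266.40 × 0.85 ≈ 18.1 mL/min
CrCl ≈ 18 mL/min → bracket < 30 mL/min.
35% of 2000 mg = 700 mg

700 mg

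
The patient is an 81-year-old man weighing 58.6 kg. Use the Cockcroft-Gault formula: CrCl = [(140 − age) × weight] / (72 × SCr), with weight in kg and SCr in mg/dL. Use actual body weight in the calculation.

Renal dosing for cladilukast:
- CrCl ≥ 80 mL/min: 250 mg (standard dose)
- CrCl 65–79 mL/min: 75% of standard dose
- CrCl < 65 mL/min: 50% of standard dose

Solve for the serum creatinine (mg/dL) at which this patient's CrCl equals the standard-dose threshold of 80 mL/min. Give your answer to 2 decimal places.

0.60 mg/dL

Standard dose requires CrCl ≥ 80 mL/min.
Set (140 − 81) × 58.6 / (72 × SCr) = 80
SCr = (140 − 81) × 58.6 / (72 × 80) = 0.600 mg/dL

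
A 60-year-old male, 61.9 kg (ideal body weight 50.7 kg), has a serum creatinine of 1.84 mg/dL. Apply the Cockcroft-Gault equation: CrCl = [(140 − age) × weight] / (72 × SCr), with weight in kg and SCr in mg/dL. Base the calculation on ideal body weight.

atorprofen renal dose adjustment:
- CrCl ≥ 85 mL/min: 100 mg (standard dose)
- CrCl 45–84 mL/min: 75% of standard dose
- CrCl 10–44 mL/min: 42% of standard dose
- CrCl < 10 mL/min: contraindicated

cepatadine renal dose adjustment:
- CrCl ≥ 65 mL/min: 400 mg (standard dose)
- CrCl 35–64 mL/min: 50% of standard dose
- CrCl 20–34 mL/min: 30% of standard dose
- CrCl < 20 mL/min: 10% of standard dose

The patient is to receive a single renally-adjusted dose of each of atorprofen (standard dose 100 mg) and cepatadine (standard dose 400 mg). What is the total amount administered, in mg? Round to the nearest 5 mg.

CrCl = (140 − 60) × 50.7 / (72 × 1.84) = 4056.0 / 132.48 ≈ 30.6 mL/min
CrCl ≈ 31 mL/min.
atorprofen: 10–44 mL/min → 42% of 100 mg = 42 mg.
cepatadine: 20–34 mL/min → 30% of 400 mg = 120 mg.
Total = 42 + 120 = 162 mg.

160 mg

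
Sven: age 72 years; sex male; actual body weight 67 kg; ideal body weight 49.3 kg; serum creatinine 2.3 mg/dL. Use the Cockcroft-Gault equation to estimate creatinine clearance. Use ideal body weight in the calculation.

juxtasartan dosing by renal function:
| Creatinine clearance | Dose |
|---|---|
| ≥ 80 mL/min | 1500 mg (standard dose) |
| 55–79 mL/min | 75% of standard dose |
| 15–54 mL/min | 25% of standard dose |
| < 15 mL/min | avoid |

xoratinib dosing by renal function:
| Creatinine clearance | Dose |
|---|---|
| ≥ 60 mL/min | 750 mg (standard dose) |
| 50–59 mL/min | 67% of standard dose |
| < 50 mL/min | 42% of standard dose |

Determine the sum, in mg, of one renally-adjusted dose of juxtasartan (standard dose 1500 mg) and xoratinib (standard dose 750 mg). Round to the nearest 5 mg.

690 mg

CrCl = (140 − 72) × 49.3 / (72 × 2.3) = 3352.4 / 165.60 ≈ 20.2 mL/min
CrCl ≈ 20 mL/min.
juxtasartan: 15–54 mL/min → 25% of 1500 mg = 375 mg.
xoratinib: < 50 mL/min → 42% of 750 mg = 315 mg.
Total = 375 + 315 = 690 mg.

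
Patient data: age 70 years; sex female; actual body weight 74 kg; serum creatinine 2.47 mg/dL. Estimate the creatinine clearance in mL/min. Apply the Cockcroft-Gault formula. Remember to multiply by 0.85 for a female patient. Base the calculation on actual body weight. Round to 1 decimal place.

24.8 mL/min

CrCl = (140 − 70) × 74 / (72 × 2.47) × 0.85 = 5180.0 / 177.84 × 0.85 ≈ 24.8 mL/min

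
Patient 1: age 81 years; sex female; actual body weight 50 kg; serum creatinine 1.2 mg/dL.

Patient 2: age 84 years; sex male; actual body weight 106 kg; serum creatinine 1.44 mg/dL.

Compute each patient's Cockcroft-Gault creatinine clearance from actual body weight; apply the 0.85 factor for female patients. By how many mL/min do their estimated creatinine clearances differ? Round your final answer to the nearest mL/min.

Patient 1: CrCl = (140 − 81) × 50 / (72 × 1.2) × 0.85 = 2950.0 / 86.40 × 0.85 ≈ 29.0 mL/min
Patient 2: CrCl = (140 − 84) × 106 / (72 × 1.44) = 5936.0 / 103.68 ≈ 57.3 mL/min
|29.0 − 57.3| = 28.3 mL/min

28 mL/min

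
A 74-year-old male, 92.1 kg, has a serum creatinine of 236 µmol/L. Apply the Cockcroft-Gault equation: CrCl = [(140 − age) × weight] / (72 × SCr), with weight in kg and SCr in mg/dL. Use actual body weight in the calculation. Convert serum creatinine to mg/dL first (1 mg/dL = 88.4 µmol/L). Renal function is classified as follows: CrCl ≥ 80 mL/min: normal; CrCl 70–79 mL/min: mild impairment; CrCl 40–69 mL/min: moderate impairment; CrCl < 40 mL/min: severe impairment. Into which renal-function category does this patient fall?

SCr = 236 / 88.4 = 2.67 mg/dL
CrCl = (140 − 74) × 92.1 / (72 × 2.67) = 6078.6 / 192.24 ≈ 31.6 mL/min
32 mL/min falls in the 'severe impairment' range.

severe impairment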